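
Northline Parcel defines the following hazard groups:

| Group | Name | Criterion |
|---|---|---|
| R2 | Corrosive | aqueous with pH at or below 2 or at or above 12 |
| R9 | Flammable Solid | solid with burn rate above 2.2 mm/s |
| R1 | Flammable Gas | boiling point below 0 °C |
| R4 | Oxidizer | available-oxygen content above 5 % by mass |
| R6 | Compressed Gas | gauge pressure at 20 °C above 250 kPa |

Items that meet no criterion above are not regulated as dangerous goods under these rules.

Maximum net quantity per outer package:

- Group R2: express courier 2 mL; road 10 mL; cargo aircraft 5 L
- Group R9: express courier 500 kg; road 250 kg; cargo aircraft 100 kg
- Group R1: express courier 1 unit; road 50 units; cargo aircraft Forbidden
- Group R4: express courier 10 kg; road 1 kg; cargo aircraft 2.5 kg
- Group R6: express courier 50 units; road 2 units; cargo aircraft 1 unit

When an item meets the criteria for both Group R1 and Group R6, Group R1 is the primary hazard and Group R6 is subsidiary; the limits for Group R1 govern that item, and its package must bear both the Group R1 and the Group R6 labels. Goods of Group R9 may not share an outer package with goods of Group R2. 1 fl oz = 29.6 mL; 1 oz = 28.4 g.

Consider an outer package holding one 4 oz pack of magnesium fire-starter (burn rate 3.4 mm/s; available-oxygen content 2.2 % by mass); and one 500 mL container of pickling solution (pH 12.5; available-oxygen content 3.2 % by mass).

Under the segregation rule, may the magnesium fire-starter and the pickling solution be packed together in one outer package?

With burn rate 3.4 mm/s (> 2.2 mm/s), the magnesium fire-starter falls in Group R9.
Pickling solution: pH 12.5 ≥ 12 → Group R2 (Corrosive).
Group R9 and Group R2 may not share an outer package.

No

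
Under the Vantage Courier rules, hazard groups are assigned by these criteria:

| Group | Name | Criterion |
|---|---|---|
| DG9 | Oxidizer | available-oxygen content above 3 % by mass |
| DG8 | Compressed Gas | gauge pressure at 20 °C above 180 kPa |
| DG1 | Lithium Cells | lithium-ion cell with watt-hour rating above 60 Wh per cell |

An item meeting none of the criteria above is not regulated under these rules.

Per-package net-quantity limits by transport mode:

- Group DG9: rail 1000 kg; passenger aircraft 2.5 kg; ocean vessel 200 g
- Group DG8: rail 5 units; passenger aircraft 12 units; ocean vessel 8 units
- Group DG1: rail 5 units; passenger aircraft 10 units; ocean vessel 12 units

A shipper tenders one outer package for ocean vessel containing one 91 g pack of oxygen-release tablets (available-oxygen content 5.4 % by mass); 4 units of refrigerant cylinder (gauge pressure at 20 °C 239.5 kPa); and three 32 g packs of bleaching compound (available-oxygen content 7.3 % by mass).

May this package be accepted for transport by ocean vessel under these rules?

Yes

Available-oxygen content 5.4 % by mass meets the Group DG9 criterion (Oxidizer), so the oxygen-release tablets are Group DG9.
Refrigerant cylinder: gauge pressure at 20 °C 239.5 kPa > 180 kPa → Group DG8 (Compressed Gas).
Available-oxygen content 7.3 % by mass meets the Group DG9 criterion (Oxidizer), so the bleaching compound is Group DG9.
Group DG9 net quantity: 91 g + (three 32 g packs = 96 g) = 187 g.
That is within the Group DG9 ocean vessel limit of 200 g.
Group DG8 quantity: 4 units.
4 units is within the ocean vessel limit of 8 units for Group DG8.
Every hazard group is within its ocean vessel limit and no segregation rule is violated.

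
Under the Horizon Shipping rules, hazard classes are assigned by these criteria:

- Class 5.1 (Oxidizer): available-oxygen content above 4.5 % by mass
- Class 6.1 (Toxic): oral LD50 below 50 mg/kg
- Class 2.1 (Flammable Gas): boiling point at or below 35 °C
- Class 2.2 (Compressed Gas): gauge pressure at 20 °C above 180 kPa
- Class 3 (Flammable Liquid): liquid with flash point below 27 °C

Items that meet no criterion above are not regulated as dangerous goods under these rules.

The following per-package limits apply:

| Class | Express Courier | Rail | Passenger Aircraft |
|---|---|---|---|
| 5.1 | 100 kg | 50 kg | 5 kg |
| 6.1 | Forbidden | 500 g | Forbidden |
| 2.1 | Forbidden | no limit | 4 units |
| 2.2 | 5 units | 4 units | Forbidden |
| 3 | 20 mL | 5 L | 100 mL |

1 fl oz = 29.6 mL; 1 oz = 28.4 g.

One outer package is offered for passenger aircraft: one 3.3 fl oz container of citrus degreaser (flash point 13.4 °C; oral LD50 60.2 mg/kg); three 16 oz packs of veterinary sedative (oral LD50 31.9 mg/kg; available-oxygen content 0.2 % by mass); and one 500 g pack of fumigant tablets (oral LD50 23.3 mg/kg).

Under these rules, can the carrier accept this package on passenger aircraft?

The citrus degreaser has flash point 13.4 °C, which is < 27 °C, so it is Class 3 (Flammable Liquid).
With oral LD50 31.9 mg/kg (< 50 mg/kg), the veterinary sedative falls in Class 6.1.
Fumigant tablets: oral LD50 23.3 mg/kg < 50 mg/kg → Class 6.1 (Toxic).
Class 3 quantity: one 3.3 fl oz container = 97.68 mL.
97.68 mL is within the passenger aircraft limit of 100 mL for Class 3.
Class 6.1 net quantity: (three 16 oz packs = 1363.2 g) + 500 g = 1863.2 g.
Class 6.1 is Forbidden by passenger aircraft.

No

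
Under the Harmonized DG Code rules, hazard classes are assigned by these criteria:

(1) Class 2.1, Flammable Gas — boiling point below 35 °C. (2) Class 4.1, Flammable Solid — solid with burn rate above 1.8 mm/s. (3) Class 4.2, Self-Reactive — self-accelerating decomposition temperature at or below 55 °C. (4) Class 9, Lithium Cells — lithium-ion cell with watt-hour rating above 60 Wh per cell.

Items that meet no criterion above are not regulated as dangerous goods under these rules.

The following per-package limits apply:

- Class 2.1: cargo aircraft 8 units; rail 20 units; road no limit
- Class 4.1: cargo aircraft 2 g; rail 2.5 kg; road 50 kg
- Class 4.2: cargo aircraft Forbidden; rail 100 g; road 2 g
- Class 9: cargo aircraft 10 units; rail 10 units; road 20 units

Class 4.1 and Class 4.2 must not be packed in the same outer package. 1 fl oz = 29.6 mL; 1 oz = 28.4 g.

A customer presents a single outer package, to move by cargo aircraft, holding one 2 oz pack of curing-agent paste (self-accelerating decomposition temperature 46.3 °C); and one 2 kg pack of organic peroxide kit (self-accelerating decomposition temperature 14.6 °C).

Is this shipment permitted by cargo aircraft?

Self-accelerating decomposition temperature 46.3 °C meets the Class 4.2 criterion (Self-Reactive), so the curing-agent paste is Class 4.2.
Self-accelerating decomposition temperature 14.6 °C meets the Class 4.2 criterion (Self-Reactive), so the organic peroxide kit is Class 4.2.
Total Class 4.2: (one 2 oz pack = 56.8 g) + 2 kg = 2056.8 g.
Class 4.2 is Forbidden by cargo aircraft.

No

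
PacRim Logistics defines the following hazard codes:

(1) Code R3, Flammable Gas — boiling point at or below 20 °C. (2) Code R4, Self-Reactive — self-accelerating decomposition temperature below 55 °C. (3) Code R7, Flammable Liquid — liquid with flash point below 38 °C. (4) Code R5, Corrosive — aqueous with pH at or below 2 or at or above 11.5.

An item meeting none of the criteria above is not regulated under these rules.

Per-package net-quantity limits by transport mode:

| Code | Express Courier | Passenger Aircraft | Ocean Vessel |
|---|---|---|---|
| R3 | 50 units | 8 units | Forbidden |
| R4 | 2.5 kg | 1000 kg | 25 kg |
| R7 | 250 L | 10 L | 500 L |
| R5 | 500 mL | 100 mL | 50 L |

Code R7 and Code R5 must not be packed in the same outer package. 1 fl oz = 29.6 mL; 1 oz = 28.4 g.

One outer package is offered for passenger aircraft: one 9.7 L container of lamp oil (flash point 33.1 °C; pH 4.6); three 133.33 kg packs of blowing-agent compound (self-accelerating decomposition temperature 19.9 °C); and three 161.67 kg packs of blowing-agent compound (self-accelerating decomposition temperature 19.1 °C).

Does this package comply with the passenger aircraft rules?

With flash point 33.1 °C (< 38 °C), the lamp oil falls in Code R7.
Blowing-agent compound: self-accelerating decomposition temperature 19.9 °C < 55 °C → Code R4 (Self-Reactive).
With self-accelerating decomposition temperature 19.1 °C (< 55 °C), the blowing-agent compound falls in Code R4.
Code R7 quantity: 9.7 L.
9.7 L is within the passenger aircraft limit of 10 L for Code R7.
Total Code R4: (three 133.33 kg packs = 399.99 kg) + (three 161.67 kg packs = 485.01 kg) = 885 kg.
885 kg ≤ 1000 kg (passenger aircraft limit, Code R4) — within limit.
The segregation rule (Code R7 with Code R5) does not apply to Code R7 with Code R4.
Every hazard code is within its passenger aircraft limit and no segregation rule is violated.

Yes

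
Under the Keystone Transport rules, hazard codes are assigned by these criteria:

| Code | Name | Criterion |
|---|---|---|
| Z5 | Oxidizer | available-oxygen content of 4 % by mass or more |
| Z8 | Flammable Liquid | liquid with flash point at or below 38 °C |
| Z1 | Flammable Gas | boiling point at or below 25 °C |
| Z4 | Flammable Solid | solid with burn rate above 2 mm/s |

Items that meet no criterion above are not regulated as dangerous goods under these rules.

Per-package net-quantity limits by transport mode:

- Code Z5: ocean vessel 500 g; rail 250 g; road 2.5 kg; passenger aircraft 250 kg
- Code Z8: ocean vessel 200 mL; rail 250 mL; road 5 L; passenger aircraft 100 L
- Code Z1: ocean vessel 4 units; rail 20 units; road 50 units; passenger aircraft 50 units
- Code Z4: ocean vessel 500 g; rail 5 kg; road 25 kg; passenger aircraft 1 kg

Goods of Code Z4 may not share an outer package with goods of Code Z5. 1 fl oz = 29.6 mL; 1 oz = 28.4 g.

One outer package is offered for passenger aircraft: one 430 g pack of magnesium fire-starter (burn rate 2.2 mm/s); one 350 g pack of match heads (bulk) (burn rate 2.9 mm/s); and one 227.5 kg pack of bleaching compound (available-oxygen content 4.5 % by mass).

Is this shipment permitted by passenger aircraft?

No

Magnesium fire-starter: burn rate 2.2 mm/s > 2 mm/s → Code Z4 (Flammable Solid).
Match heads (bulk): burn rate 2.9 mm/s > 2 mm/s → Code Z4 (Flammable Solid).
Available-oxygen content 4.5 % by mass meets the Code Z5 criterion (Oxidizer), so the bleaching compound is Code Z5.
Total Code Z4: 430 g + 350 g = 780 g.
That is within the Code Z4 passenger aircraft limit of 1 kg.
Code Z5 quantity: 227.5 kg.
That is within the Code Z5 passenger aircraft limit of 250 kg.
Code Z4 and Code Z5 may not share an outer package.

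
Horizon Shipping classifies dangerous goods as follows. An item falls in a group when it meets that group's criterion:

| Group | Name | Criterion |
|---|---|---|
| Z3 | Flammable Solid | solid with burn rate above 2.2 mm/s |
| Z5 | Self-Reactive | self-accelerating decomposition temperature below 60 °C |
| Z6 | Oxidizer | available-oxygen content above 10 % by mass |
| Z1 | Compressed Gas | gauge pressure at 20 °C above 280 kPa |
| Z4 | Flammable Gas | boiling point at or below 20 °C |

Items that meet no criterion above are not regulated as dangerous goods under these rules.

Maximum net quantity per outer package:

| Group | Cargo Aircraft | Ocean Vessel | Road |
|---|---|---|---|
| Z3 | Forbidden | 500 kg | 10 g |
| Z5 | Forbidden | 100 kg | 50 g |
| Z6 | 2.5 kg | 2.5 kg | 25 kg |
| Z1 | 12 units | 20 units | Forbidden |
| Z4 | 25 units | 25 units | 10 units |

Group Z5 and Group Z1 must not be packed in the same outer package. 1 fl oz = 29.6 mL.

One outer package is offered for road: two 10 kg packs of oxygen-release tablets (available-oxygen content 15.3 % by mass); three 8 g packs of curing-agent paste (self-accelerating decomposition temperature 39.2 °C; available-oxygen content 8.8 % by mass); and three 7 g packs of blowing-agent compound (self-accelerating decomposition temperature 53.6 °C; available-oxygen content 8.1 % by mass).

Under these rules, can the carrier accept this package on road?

Yes

Oxygen-release tablets: available-oxygen content 15.3 % by mass > 10 % by mass → Group Z6 (Oxidizer).
Curing-agent paste: self-accelerating decomposition temperature 39.2 °C < 60 °C → Group Z5 (Self-Reactive).
Self-accelerating decomposition temperature 53.6 °C meets the Group Z5 criterion (Self-Reactive), so the blowing-agent compound is Group Z5.
Group Z5 net quantity: (three 8 g packs = 24 g) + (three 7 g packs = 21 g) = 45 g.
45 g is within the road limit of 50 g for Group Z5.
Group Z6 quantity: two 10 kg packs = 20 kg.
20 kg ≤ 25 kg (road limit, Group Z6) — within limit.
The segregation rule (Group Z5 with Group Z1) does not apply to Group Z5 with Group Z6.
Every hazard group is within its road limit and no segregation rule is violated.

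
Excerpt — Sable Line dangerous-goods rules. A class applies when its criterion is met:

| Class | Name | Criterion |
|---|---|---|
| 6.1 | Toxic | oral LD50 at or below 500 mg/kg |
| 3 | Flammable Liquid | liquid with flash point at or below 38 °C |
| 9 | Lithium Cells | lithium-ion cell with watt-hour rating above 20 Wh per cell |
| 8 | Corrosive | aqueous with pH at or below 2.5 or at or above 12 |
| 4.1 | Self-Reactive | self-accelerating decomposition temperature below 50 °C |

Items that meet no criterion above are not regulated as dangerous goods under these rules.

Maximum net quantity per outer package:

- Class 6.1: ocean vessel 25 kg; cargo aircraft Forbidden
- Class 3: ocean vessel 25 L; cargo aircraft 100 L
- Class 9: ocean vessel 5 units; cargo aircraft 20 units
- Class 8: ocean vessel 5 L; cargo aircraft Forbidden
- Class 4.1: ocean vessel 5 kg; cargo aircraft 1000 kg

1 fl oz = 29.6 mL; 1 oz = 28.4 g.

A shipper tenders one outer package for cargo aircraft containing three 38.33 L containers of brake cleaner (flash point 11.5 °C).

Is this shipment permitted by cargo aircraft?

With flash point 11.5 °C (≤ 38 °C), the brake cleaner falls in Class 3.
Class 3 quantity: three 38.33 L containers = 114.99 L.
That exceeds the Class 3 cargo aircraft limit of 100 L.

No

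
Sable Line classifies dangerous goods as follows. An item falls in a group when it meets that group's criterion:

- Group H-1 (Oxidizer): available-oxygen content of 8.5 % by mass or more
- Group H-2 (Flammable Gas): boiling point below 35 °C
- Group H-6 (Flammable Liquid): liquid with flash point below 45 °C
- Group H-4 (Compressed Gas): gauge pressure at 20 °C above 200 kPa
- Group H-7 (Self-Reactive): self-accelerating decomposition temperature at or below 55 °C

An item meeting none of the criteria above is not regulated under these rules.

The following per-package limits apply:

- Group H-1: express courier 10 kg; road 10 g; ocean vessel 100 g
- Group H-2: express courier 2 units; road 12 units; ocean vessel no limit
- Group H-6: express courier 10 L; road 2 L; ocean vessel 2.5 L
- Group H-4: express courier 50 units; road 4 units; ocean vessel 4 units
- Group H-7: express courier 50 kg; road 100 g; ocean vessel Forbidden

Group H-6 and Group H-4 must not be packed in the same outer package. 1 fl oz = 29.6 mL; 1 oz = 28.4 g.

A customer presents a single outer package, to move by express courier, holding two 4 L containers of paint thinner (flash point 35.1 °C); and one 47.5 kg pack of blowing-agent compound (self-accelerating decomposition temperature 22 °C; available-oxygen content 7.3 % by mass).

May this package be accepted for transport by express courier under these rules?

With flash point 35.1 °C (< 45 °C), the paint thinner falls in Group H-6.
Blowing-agent compound: self-accelerating decomposition temperature 22 °C ≤ 55 °C → Group H-7 (Self-Reactive).
Group H-6 quantity: two 4 L containers = 8 L.
8 L ≤ 10 L (express courier limit, Group H-6) — within limit.
Group H-7 quantity: 47.5 kg.
47.5 kg ≤ 50 kg (express courier limit, Group H-7) — within limit.
The segregation rule (Group H-6 with Group H-4) does not apply to Group H-6 with Group H-7.
Every hazard group is within its express courier limit and no segregation rule is violated.

Yes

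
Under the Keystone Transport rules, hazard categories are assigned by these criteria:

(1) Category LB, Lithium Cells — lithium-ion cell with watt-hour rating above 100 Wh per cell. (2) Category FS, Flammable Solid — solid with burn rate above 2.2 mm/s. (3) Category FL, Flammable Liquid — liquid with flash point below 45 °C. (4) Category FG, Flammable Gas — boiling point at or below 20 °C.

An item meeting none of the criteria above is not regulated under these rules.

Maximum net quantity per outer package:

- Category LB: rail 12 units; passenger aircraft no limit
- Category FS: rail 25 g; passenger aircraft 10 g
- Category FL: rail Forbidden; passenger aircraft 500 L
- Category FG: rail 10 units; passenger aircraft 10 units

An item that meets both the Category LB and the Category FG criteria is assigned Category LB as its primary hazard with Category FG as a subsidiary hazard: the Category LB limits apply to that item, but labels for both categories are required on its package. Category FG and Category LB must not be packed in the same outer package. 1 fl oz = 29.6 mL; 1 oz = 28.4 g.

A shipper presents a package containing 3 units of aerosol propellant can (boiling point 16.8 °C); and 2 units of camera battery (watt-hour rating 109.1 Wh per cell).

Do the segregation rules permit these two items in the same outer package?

No

With boiling point 16.8 °C (≤ 20 °C), the aerosol propellant can falls in Category FG.
Watt-hour rating 109.1 Wh per cell meets the Category LB criterion (Lithium Cells), so the camera battery is Category LB.
Category FG and Category LB may not share an outer package.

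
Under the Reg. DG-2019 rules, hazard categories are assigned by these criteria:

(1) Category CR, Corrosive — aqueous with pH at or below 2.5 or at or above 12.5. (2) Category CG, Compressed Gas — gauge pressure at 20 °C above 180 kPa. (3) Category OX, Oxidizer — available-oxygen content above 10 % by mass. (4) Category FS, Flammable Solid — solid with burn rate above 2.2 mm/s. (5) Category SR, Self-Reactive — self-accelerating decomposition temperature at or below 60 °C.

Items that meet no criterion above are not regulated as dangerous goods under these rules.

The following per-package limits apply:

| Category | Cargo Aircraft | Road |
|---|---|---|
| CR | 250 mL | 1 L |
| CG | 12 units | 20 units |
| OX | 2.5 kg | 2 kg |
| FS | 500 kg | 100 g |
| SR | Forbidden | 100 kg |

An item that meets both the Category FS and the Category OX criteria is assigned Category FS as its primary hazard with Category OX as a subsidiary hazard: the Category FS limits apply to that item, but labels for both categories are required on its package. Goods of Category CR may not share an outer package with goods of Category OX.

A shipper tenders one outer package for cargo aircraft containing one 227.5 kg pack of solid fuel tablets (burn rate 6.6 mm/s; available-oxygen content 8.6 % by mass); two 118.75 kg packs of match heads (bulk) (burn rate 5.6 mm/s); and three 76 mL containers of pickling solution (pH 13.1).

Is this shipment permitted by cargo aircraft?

Yes

Burn rate 6.6 mm/s meets the Category FS criterion (Flammable Solid), so the solid fuel tablets are Category FS.
The match heads (bulk) have burn rate 5.6 mm/s, which is > 2.2 mm/s, so they are Category FS (Flammable Solid).
The pickling solution has pH 13.1, which is ≥ 12.5, so it is Category CR (Corrosive).
Category CR quantity: three 76 mL containers = 228 mL.
That is within the Category CR cargo aircraft limit of 250 mL.
Total Category FS: 227.5 kg + (two 118.75 kg packs = 237.5 kg) = 465 kg.
That is within the Category FS cargo aircraft limit of 500 kg.
The segregation rule (Category CR with Category OX) does not apply to Category CR with Category FS.
Every hazard category is within its cargo aircraft limit and no segregation rule is violated.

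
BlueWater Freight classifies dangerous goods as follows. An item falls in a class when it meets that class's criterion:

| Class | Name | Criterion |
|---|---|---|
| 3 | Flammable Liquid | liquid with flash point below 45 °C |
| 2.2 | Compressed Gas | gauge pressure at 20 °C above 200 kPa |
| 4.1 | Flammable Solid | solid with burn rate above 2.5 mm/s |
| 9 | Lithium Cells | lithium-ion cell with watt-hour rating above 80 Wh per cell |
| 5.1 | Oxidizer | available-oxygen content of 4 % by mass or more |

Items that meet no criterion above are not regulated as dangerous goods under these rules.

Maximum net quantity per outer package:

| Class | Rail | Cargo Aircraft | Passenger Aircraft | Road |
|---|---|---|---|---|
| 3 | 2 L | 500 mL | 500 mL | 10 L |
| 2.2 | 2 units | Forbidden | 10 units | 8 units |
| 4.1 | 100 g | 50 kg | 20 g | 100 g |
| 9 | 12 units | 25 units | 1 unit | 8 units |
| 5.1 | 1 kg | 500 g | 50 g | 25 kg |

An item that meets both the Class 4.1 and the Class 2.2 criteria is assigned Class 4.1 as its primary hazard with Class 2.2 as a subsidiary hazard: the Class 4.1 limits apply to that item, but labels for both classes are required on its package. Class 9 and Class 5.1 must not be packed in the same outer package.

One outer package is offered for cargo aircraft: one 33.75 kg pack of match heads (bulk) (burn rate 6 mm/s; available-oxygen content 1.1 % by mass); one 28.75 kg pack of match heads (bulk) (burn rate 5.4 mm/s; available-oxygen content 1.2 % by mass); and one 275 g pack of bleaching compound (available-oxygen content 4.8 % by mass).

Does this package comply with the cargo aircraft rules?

The match heads (bulk) have burn rate 6 mm/s, which is > 2.5 mm/s, so they are Class 4.1 (Flammable Solid).
Match heads (bulk): burn rate 5.4 mm/s > 2.5 mm/s → Class 4.1 (Flammable Solid).
Bleaching compound: available-oxygen content 4.8 % by mass ≥ 4 % by mass → Class 5.1 (Oxidizer).
Class 5.1 quantity: 275 g.
275 g ≤ 500 g (cargo aircraft limit, Class 5.1) — within limit.
Total Class 4.1: 33.75 kg + 28.75 kg = 62.5 kg.
62.5 kg exceeds the cargo aircraft limit of 50 kg for Class 4.1.
The segregation rule (Class 9 with Class 5.1) does not apply to Class 5.1 with Class 4.1.

No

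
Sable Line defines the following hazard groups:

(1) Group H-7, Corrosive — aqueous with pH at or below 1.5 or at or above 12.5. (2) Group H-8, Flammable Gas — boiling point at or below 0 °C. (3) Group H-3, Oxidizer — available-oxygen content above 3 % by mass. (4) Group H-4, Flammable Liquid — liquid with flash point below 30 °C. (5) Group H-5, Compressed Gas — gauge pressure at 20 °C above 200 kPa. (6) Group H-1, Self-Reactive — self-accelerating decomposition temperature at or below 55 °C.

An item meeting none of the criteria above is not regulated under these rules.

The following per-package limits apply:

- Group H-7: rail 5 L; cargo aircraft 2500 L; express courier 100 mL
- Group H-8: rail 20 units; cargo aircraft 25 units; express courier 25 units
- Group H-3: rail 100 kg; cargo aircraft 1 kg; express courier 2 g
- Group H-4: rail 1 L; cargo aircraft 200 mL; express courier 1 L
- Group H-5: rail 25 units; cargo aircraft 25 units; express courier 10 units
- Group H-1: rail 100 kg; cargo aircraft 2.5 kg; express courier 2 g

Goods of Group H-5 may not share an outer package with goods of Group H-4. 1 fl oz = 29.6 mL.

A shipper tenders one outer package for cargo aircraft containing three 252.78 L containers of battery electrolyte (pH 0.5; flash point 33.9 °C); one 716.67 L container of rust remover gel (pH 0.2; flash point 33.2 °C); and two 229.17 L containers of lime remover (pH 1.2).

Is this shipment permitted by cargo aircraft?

With pH 0.5 (≤ 1.5), the battery electrolyte falls in Group H-7.
pH 0.2 meets the Group H-7 criterion (Corrosive), so the rust remover gel is Group H-7.
Lime remover: pH 1.2 ≤ 1.5 → Group H-7 (Corrosive).
Total Group H-7: (three 252.78 L containers = 758.34 L) + 716.67 L + (two 229.17 L containers = 458.34 L) = 1933.35 L.
That is within the Group H-7 cargo aircraft limit of 2500 L.

Yes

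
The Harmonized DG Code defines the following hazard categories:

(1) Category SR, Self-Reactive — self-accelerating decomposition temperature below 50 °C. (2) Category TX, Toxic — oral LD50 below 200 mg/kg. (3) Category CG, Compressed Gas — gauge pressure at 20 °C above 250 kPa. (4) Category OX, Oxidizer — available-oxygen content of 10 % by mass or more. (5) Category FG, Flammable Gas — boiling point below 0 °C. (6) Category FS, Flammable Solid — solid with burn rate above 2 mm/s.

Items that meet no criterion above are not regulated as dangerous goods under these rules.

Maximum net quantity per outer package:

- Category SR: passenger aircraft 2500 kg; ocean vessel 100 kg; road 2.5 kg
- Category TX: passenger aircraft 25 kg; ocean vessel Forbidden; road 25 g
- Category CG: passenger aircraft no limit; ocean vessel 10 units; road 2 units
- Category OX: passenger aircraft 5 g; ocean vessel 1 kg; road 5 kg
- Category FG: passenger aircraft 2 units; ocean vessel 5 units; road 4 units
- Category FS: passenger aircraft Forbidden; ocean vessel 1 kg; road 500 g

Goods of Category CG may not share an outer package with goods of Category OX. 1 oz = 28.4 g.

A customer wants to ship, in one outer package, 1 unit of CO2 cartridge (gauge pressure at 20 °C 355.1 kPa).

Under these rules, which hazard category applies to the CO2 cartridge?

With gauge pressure at 20 °C 355.1 kPa (> 250 kPa), the CO2 cartridge falls in Category CG.

Category CG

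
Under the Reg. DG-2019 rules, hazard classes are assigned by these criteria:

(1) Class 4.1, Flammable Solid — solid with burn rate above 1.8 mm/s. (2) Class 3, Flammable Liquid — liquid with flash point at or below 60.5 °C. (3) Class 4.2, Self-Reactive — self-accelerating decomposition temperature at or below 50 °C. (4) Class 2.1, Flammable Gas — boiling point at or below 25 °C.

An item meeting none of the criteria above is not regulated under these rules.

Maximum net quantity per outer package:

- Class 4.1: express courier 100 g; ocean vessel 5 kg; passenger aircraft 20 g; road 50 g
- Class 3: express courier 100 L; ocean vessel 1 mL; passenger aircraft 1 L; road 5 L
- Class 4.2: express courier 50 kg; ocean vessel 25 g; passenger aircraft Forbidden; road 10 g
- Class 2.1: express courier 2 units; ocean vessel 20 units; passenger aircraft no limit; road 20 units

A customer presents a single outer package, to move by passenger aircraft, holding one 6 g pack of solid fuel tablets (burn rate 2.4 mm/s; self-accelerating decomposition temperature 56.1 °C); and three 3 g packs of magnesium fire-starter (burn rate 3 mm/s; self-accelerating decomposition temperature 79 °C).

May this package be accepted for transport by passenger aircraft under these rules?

Burn rate 2.4 mm/s meets the Class 4.1 criterion (Flammable Solid), so the solid fuel tablets are Class 4.1.
Burn rate 3 mm/s meets the Class 4.1 criterion (Flammable Solid), so the magnesium fire-starter is Class 4.1.
Class 4.1 net quantity: 6 g + (three 3 g packs = 9 g) = 15 g.
That is within the Class 4.1 passenger aircraft limit of 20 g.

Yes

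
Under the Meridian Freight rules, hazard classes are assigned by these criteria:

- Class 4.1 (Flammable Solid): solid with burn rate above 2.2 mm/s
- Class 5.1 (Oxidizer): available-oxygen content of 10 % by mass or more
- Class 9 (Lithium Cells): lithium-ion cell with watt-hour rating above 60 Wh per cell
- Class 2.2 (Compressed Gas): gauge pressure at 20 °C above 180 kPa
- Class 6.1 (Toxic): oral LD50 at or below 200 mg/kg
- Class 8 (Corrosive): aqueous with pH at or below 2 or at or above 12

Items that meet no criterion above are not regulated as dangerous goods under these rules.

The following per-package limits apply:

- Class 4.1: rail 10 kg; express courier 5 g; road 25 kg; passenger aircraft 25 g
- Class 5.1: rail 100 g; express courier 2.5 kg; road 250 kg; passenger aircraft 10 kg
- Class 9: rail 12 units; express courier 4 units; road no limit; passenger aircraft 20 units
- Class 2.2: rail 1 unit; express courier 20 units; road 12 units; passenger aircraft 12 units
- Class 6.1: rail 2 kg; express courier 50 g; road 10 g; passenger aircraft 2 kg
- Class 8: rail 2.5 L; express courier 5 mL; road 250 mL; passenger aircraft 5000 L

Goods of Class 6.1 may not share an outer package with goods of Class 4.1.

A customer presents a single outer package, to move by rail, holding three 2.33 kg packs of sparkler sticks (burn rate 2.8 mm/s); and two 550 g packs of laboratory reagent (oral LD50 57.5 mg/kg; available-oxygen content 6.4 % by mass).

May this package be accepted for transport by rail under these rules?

No

With burn rate 2.8 mm/s (> 2.2 mm/s), the sparkler sticks fall in Class 4.1.
Oral LD50 57.5 mg/kg meets the Class 6.1 criterion (Toxic), so the laboratory reagent is Class 6.1.
Class 6.1 quantity: two 550 g packs = 1.1 kg.
1.1 kg ≤ 2 kg (rail limit, Class 6.1) — within limit.
Class 4.1 quantity: three 2.33 kg packs = 6.99 kg.
That is within the Class 4.1 rail limit of 10 kg.
Class 6.1 and Class 4.1 may not share an outer package.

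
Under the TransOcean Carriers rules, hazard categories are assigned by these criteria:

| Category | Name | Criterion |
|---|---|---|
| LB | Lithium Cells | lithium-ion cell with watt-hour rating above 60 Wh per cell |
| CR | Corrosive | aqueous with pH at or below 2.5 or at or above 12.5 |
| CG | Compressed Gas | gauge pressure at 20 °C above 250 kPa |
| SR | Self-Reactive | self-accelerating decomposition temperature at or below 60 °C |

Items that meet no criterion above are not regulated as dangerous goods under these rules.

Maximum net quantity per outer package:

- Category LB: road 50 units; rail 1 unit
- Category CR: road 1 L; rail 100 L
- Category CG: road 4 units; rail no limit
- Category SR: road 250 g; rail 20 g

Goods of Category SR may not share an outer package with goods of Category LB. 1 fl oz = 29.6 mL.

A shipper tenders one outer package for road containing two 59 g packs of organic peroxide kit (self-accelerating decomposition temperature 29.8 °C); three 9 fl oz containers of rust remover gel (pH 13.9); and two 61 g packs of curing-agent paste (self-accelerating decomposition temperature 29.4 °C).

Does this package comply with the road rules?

Self-accelerating decomposition temperature 29.8 °C meets the Category SR criterion (Self-Reactive), so the organic peroxide kit is Category SR.
pH 13.9 meets the Category CR criterion (Corrosive), so the rust remover gel is Category CR.
With self-accelerating decomposition temperature 29.4 °C (≤ 60 °C), the curing-agent paste falls in Category SR.
Category SR net quantity: (two 59 g packs = 118 g) + (two 61 g packs = 122 g) = 240 g.
That is within the Category SR road limit of 250 g.
Category CR quantity: three 9 fl oz containers = 799.2 mL.
799.2 mL ≤ 1 L (road limit, Category CR) — within limit.
The segregation rule (Category SR with Category LB) does not apply to Category SR with Category CR.
Every hazard category is within its road limit and no segregation rule is violated.

Yes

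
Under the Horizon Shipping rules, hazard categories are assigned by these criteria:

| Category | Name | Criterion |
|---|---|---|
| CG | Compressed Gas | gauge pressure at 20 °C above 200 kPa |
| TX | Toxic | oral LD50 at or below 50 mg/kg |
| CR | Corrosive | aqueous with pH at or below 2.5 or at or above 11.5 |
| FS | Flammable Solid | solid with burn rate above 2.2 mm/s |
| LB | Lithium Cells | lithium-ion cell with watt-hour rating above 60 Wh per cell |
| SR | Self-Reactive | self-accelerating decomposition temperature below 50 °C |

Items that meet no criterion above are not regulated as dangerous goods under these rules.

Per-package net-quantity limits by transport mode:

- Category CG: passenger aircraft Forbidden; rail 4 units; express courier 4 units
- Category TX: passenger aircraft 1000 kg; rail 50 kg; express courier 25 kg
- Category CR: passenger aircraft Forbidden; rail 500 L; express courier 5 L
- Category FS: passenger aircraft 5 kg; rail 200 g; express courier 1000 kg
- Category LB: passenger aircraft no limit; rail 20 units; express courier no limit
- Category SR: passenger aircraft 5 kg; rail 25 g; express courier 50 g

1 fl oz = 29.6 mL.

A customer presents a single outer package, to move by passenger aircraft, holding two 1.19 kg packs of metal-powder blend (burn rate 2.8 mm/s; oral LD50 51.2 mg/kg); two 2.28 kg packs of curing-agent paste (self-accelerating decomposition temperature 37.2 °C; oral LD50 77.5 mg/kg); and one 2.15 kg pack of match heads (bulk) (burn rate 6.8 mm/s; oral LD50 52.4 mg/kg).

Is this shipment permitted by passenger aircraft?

Yes

Metal-powder blend: burn rate 2.8 mm/s > 2.2 mm/s → Category FS (Flammable Solid).
Curing-agent paste: self-accelerating decomposition temperature 37.2 °C < 50 °C → Category SR (Self-Reactive).
Match heads (bulk): burn rate 6.8 mm/s > 2.2 mm/s → Category FS (Flammable Solid).
Category SR quantity: two 2.28 kg packs = 4.56 kg.
4.56 kg is within the passenger aircraft limit of 5 kg for Category SR.
Category FS net quantity: (two 1.19 kg packs = 2.38 kg) + 2.15 kg = 4.53 kg.
That is within the Category FS passenger aircraft limit of 5 kg.
Every hazard category is within its passenger aircraft limit and no segregation rule is violated.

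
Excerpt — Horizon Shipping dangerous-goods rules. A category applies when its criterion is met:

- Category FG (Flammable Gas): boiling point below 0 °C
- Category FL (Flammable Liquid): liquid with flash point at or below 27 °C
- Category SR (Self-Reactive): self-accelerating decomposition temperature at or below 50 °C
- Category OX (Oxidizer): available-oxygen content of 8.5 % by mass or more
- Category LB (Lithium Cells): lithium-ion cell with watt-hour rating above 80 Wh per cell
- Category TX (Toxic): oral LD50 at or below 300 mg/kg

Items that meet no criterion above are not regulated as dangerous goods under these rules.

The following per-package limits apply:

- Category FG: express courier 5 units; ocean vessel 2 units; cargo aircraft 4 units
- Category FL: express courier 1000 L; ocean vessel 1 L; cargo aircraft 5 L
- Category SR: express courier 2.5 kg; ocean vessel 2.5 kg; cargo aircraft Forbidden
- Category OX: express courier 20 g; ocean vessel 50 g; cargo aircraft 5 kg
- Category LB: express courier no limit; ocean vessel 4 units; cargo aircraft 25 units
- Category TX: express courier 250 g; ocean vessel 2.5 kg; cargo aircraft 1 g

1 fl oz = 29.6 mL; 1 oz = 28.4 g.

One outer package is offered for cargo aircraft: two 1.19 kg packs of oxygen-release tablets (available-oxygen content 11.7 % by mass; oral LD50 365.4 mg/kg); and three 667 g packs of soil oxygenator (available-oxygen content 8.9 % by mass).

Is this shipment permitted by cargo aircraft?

Yes

Oxygen-release tablets: available-oxygen content 11.7 % by mass ≥ 8.5 % by mass → Category OX (Oxidizer).
Available-oxygen content 8.9 % by mass meets the Category OX criterion (Oxidizer), so the soil oxygenator is Category OX.
Total Category OX: (two 1.19 kg packs = 2.38 kg) + (three 667 g packs = 2.001 kg) = 4.381 kg.
4.381 kg is within the cargo aircraft limit of 5 kg for Category OX.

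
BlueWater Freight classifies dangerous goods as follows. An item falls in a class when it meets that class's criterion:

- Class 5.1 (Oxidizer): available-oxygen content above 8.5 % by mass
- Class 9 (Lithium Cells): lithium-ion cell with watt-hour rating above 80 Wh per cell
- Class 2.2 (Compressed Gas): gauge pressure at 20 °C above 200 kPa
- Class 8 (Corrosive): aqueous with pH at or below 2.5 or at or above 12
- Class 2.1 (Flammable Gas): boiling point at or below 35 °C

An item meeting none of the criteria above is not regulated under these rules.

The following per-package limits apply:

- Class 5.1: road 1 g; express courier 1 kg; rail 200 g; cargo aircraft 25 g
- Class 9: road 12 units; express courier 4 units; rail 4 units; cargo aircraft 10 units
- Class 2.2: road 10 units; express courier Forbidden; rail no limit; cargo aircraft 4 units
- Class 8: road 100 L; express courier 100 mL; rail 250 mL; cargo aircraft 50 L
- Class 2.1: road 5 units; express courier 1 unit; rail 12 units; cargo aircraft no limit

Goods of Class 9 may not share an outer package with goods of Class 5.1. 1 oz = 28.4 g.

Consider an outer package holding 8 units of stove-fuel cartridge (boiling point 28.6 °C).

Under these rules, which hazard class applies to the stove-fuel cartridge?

Boiling point 28.6 °C meets the Class 2.1 criterion (Flammable Gas), so the stove-fuel cartridge is Class 2.1.

Class 2.1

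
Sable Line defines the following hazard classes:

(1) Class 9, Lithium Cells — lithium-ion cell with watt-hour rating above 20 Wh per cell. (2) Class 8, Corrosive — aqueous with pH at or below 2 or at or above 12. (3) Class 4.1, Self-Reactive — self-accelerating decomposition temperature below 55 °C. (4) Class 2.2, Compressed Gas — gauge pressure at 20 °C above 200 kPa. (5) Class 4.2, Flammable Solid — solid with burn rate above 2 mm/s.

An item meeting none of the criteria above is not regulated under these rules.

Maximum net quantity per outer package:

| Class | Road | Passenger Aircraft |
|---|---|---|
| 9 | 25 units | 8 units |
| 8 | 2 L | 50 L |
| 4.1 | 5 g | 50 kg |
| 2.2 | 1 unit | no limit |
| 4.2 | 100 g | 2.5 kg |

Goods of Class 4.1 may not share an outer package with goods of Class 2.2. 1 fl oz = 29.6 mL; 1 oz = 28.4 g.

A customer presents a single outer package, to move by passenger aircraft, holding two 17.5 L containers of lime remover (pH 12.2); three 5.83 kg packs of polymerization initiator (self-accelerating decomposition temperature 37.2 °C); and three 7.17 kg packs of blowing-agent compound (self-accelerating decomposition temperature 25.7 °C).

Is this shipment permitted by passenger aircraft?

Yes

pH 12.2 meets the Class 8 criterion (Corrosive), so the lime remover is Class 8.
The polymerization initiator has self-accelerating decomposition temperature 37.2 °C, which is < 55 °C, so it is Class 4.1 (Self-Reactive).
The blowing-agent compound has self-accelerating decomposition temperature 25.7 °C, which is < 55 °C, so it is Class 4.1 (Self-Reactive).
Class 8 quantity: two 17.5 L containers = 35 L.
35 L is within the passenger aircraft limit of 50 L for Class 8.
Total Class 4.1: (three 5.83 kg packs = 17.49 kg) + (three 7.17 kg packs = 21.51 kg) = 39 kg.
That is within the Class 4.1 passenger aircraft limit of 50 kg.
The segregation rule (Class 4.1 with Class 2.2) does not apply to Class 8 with Class 4.1.
Every hazard class is within its passenger aircraft limit and no segregation rule is violated.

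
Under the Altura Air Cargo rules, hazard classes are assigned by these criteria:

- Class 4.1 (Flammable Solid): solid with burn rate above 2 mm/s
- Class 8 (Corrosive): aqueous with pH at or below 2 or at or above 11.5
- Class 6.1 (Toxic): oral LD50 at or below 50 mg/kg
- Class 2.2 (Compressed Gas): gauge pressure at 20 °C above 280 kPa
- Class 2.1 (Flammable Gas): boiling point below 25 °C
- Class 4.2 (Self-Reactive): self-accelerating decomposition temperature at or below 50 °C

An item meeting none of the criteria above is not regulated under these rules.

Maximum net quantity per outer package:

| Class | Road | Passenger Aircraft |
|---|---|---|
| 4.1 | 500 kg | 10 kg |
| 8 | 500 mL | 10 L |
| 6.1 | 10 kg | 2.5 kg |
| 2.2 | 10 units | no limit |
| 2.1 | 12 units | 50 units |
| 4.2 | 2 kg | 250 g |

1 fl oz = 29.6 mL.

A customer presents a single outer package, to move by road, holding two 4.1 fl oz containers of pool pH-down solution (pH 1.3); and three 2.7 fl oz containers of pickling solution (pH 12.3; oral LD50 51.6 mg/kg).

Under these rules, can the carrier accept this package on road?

pH 1.3 meets the Class 8 criterion (Corrosive), so the pool pH-down solution is Class 8.
pH 12.3 meets the Class 8 criterion (Corrosive), so the pickling solution is Class 8.
Total Class 8: (two 4.1 fl oz containers = 242.72 mL) + (three 2.7 fl oz containers = 239.76 mL) = 482.48 mL.
482.48 mL is within the road limit of 500 mL for Class 8.

Yes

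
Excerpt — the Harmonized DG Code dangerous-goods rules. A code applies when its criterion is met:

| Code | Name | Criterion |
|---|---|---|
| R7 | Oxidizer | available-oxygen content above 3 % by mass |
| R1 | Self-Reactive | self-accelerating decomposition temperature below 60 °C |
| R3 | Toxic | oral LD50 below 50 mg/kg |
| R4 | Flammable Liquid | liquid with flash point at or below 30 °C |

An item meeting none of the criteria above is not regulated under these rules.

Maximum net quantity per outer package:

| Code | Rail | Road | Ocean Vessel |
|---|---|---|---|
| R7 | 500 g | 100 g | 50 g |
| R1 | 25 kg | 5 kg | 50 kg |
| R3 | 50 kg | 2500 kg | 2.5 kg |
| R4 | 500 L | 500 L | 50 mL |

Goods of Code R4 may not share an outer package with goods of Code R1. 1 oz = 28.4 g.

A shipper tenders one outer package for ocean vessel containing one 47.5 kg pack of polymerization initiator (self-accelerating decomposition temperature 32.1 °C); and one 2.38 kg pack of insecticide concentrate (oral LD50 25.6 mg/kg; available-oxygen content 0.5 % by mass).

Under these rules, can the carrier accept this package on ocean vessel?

Yes

The polymerization initiator has self-accelerating decomposition temperature 32.1 °C, which is < 60 °C, so it is Code R1 (Self-Reactive).
With oral LD50 25.6 mg/kg (< 50 mg/kg), the insecticide concentrate falls in Code R3.
Code R3 quantity: 2.38 kg.
That is within the Code R3 ocean vessel limit of 2.5 kg.
Code R1 quantity: 47.5 kg.
That is within the Code R1 ocean vessel limit of 50 kg.
The segregation rule (Code R4 with Code R1) does not apply to Code R3 with Code R1.
Every hazard code is within its ocean vessel limit and no segregation rule is violated.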